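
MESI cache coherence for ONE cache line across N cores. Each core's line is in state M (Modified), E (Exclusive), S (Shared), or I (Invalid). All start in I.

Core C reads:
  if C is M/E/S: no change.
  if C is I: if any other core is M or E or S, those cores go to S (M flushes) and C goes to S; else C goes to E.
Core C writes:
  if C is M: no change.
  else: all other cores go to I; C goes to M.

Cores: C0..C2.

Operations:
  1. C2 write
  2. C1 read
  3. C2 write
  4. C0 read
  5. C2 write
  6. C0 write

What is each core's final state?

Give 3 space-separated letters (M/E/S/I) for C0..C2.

Op 1: C2 write [C2 write: invalidate none -> C2=M] -> [I,I,M]
Op 2: C1 read [C1 read from I: others=['C2=M'] -> C1=S, others downsized to S] -> [I,S,S]
Op 3: C2 write [C2 write: invalidate ['C1=S'] -> C2=M] -> [I,I,M]
Op 4: C0 read [C0 read from I: others=['C2=M'] -> C0=S, others downsized to S] -> [S,I,S]
Op 5: C2 write [C2 write: invalidate ['C0=S'] -> C2=M] -> [I,I,M]
Op 6: C0 write [C0 write: invalidate ['C2=M'] -> C0=M] -> [M,I,I]

Answer: M I I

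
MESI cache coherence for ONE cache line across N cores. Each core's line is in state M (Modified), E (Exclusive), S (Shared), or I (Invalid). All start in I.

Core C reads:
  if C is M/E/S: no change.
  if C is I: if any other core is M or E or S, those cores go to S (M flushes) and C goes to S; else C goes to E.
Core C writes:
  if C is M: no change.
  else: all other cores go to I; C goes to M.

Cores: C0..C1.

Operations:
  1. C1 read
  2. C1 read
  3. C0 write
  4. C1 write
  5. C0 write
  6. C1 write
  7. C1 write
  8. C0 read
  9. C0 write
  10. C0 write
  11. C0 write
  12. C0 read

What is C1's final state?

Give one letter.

Op 1: C1 read [C1 read from I: no other sharers -> C1=E (exclusive)] -> [I,E]
Op 2: C1 read [C1 read: already in E, no change] -> [I,E]
Op 3: C0 write [C0 write: invalidate ['C1=E'] -> C0=M] -> [M,I]
Op 4: C1 write [C1 write: invalidate ['C0=M'] -> C1=M] -> [I,M]
Op 5: C0 write [C0 write: invalidate ['C1=M'] -> C0=M] -> [M,I]
Op 6: C1 write [C1 write: invalidate ['C0=M'] -> C1=M] -> [I,M]
Op 7: C1 write [C1 write: already M (modified), no change] -> [I,M]
Op 8: C0 read [C0 read from I: others=['C1=M'] -> C0=S, others downsized to S] -> [S,S]
Op 9: C0 write [C0 write: invalidate ['C1=S'] -> C0=M] -> [M,I]
Op 10: C0 write [C0 write: already M (modified), no change] -> [M,I]
Op 11: C0 write [C0 write: already M (modified), no change] -> [M,I]
Op 12: C0 read [C0 read: already in M, no change] -> [M,I]

Answer: I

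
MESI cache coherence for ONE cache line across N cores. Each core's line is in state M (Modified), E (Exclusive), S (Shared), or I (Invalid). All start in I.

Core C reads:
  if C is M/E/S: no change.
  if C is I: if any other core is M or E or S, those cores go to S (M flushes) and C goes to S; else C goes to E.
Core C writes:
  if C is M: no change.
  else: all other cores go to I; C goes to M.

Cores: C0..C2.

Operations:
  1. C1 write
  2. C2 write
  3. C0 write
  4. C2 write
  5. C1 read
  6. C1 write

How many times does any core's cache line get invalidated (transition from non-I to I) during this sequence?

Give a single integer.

Op 1: C1 write [C1 write: invalidate none -> C1=M] -> [I,M,I] (invalidations this op: 0; running total: 0)
Op 2: C2 write [C2 write: invalidate ['C1=M'] -> C2=M] -> [I,I,M] (invalidations this op: 1; running total: 1)
Op 3: C0 write [C0 write: invalidate ['C2=M'] -> C0=M] -> [M,I,I] (invalidations this op: 1; running total: 2)
Op 4: C2 write [C2 write: invalidate ['C0=M'] -> C2=M] -> [I,I,M] (invalidations this op: 1; running total: 3)
Op 5: C1 read [C1 read from I: others=['C2=M'] -> C1=S, others downsized to S] -> [I,S,S] (invalidations this op: 0; running total: 3)
Op 6: C1 write [C1 write: invalidate ['C2=S'] -> C1=M] -> [I,M,I] (invalidations this op: 1; running total: 4)

Answer: 4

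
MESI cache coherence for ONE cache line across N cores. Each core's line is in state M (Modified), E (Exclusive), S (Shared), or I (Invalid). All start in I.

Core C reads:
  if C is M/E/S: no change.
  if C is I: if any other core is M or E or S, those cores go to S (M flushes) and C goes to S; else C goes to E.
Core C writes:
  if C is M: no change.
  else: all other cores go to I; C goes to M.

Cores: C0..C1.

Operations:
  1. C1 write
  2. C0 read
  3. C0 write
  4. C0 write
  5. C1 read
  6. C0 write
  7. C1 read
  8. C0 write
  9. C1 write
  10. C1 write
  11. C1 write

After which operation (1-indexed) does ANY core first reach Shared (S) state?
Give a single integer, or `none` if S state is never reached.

Answer: 2

Derivation:
Op 1: C1 write [C1 write: invalidate none -> C1=M] -> [I,M]
Op 2: C0 read [C0 read from I: others=['C1=M'] -> C0=S, others downsized to S] -> [S,S]
  -> First S state at op 2; remaining ops need not be traced.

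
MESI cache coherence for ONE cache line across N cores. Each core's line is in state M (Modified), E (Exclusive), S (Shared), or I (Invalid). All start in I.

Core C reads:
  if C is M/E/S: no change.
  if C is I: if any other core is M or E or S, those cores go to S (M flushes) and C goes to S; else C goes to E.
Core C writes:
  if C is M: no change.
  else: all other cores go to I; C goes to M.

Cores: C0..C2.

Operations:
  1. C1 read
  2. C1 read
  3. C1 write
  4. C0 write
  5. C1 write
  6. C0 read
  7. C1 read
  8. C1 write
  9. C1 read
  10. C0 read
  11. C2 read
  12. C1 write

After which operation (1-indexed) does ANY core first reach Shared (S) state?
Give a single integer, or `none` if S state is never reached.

Answer: 6

Derivation:
Op 1: C1 read [C1 read from I: no other sharers -> C1=E (exclusive)] -> [I,E,I]
Op 2: C1 read [C1 read: already in E, no change] -> [I,E,I]
Op 3: C1 write [C1 write: invalidate none -> C1=M] -> [I,M,I]
Op 4: C0 write [C0 write: invalidate ['C1=M'] -> C0=M] -> [M,I,I]
Op 5: C1 write [C1 write: invalidate ['C0=M'] -> C1=M] -> [I,M,I]
Op 6: C0 read [C0 read from I: others=['C1=M'] -> C0=S, others downsized to S] -> [S,S,I]
  -> First S state at op 6; remaining ops need not be traced.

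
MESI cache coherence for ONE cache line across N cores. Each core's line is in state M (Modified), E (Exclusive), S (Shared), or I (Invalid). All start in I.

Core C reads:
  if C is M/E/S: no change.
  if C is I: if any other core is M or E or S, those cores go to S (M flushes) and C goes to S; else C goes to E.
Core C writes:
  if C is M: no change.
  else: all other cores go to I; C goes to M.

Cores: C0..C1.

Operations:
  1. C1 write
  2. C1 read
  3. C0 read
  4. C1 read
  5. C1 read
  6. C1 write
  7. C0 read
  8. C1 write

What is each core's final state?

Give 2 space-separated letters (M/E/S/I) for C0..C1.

Answer: I M

Derivation:
Op 1: C1 write [C1 write: invalidate none -> C1=M] -> [I,M]
Op 2: C1 read [C1 read: already in M, no change] -> [I,M]
Op 3: C0 read [C0 read from I: others=['C1=M'] -> C0=S, others downsized to S] -> [S,S]
Op 4: C1 read [C1 read: already in S, no change] -> [S,S]
Op 5: C1 read [C1 read: already in S, no change] -> [S,S]
Op 6: C1 write [C1 write: invalidate ['C0=S'] -> C1=M] -> [I,M]
Op 7: C0 read [C0 read from I: others=['C1=M'] -> C0=S, others downsized to S] -> [S,S]
Op 8: C1 write [C1 write: invalidate ['C0=S'] -> C1=M] -> [I,M]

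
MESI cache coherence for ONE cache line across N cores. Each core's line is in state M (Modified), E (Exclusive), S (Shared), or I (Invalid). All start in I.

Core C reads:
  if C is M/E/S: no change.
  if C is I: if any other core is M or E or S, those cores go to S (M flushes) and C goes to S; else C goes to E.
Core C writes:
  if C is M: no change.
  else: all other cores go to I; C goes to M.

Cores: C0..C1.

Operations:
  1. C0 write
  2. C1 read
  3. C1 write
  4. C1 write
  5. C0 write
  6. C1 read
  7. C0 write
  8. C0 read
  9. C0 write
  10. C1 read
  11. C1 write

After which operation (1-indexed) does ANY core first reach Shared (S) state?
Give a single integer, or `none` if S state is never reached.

Op 1: C0 write [C0 write: invalidate none -> C0=M] -> [M,I]
Op 2: C1 read [C1 read from I: others=['C0=M'] -> C1=S, others downsized to S] -> [S,S]
  -> First S state at op 2; remaining ops need not be traced.

Answer: 2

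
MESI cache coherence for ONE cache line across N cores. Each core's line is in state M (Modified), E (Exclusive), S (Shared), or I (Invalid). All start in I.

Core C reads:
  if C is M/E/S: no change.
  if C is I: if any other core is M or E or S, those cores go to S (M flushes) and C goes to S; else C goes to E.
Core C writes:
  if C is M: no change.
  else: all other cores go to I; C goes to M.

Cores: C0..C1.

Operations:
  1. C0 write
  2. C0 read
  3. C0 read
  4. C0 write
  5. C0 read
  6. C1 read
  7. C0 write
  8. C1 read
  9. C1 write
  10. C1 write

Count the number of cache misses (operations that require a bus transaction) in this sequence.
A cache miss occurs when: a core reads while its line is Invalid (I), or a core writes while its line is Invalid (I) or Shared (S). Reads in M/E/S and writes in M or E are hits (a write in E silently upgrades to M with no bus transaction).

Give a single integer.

Op 1: C0 write [C0 write: invalidate none -> C0=M] -> [M,I] [MISS #1: write from I]
Op 2: C0 read [C0 read: already in M, no change] -> [M,I] [hit: read from M]
Op 3: C0 read [C0 read: already in M, no change] -> [M,I] [hit: read from M]
Op 4: C0 write [C0 write: already M (modified), no change] -> [M,I] [hit: write from M]
Op 5: C0 read [C0 read: already in M, no change] -> [M,I] [hit: read from M]
Op 6: C1 read [C1 read from I: others=['C0=M'] -> C1=S, others downsized to S] -> [S,S] [MISS #2: read from I]
Op 7: C0 write [C0 write: invalidate ['C1=S'] -> C0=M] -> [M,I] [MISS #3: write from S]
Op 8: C1 read [C1 read from I: others=['C0=M'] -> C1=S, others downsized to S] -> [S,S] [MISS #4: read from I]
Op 9: C1 write [C1 write: invalidate ['C0=S'] -> C1=M] -> [I,M] [MISS #5: write from S]
Op 10: C1 write [C1 write: already M (modified), no change] -> [I,M] [hit: write from M]

Answer: 5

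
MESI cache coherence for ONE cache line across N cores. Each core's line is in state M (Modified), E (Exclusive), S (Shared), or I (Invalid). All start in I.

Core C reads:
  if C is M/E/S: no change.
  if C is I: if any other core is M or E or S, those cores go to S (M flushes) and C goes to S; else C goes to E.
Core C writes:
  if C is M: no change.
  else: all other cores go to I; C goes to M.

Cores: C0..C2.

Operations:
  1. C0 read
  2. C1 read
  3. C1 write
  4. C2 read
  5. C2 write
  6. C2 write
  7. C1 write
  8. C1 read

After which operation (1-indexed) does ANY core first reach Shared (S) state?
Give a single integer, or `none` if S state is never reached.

Answer: 2

Derivation:
Op 1: C0 read [C0 read from I: no other sharers -> C0=E (exclusive)] -> [E,I,I]
Op 2: C1 read [C1 read from I: others=['C0=E'] -> C1=S, others downsized to S] -> [S,S,I]
  -> First S state at op 2; remaining ops need not be traced.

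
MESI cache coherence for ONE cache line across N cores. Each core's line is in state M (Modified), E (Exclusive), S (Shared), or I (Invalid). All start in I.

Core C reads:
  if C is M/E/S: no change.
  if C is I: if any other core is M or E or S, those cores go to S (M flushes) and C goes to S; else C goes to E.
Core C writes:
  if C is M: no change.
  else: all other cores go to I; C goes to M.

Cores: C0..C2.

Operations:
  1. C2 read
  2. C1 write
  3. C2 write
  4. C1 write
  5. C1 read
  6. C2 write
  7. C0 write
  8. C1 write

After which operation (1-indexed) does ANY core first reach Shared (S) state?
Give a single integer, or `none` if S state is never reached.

Answer: none

Derivation:
Op 1: C2 read [C2 read from I: no other sharers -> C2=E (exclusive)] -> [I,I,E]
Op 2: C1 write [C1 write: invalidate ['C2=E'] -> C1=M] -> [I,M,I]
Op 3: C2 write [C2 write: invalidate ['C1=M'] -> C2=M] -> [I,I,M]
Op 4: C1 write [C1 write: invalidate ['C2=M'] -> C1=M] -> [I,M,I]
Op 5: C1 read [C1 read: already in M, no change] -> [I,M,I]
Op 6: C2 write [C2 write: invalidate ['C1=M'] -> C2=M] -> [I,I,M]
Op 7: C0 write [C0 write: invalidate ['C2=M'] -> C0=M] -> [M,I,I]
Op 8: C1 write [C1 write: invalidate ['C0=M'] -> C1=M] -> [I,M,I]
S state never reached in this sequence.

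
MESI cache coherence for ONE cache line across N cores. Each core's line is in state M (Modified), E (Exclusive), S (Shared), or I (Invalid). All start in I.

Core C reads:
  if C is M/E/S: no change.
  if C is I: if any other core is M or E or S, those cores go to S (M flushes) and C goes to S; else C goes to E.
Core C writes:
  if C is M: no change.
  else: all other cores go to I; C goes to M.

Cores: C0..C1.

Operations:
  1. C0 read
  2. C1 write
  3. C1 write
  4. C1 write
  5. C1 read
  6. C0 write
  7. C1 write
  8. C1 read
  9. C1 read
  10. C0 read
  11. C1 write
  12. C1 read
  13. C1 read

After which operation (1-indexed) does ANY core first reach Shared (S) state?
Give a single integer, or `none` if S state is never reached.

Answer: 10

Derivation:
Op 1: C0 read [C0 read from I: no other sharers -> C0=E (exclusive)] -> [E,I]
Op 2: C1 write [C1 write: invalidate ['C0=E'] -> C1=M] -> [I,M]
Op 3: C1 write [C1 write: already M (modified), no change] -> [I,M]
Op 4: C1 write [C1 write: already M (modified), no change] -> [I,M]
Op 5: C1 read [C1 read: already in M, no change] -> [I,M]
Op 6: C0 write [C0 write: invalidate ['C1=M'] -> C0=M] -> [M,I]
Op 7: C1 write [C1 write: invalidate ['C0=M'] -> C1=M] -> [I,M]
Op 8: C1 read [C1 read: already in M, no change] -> [I,M]
Op 9: C1 read [C1 read: already in M, no change] -> [I,M]
Op 10: C0 read [C0 read from I: others=['C1=M'] -> C0=S, others downsized to S] -> [S,S]
  -> First S state at op 10; remaining ops need not be traced.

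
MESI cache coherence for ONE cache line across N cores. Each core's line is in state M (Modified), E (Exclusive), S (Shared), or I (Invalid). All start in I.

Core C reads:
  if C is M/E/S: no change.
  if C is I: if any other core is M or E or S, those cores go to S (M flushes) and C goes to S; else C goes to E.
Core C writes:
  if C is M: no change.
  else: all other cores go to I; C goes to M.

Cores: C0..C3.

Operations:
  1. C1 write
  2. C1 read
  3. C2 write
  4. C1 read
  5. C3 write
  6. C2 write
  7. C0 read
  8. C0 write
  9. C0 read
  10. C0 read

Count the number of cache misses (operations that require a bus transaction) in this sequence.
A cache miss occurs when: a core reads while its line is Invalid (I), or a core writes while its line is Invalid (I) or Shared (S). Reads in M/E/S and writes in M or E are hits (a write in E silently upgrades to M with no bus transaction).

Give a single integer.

Answer: 7

Derivation:
Op 1: C1 write [C1 write: invalidate none -> C1=M] -> [I,M,I,I] [MISS #1: write from I]
Op 2: C1 read [C1 read: already in M, no change] -> [I,M,I,I] [hit: read from M]
Op 3: C2 write [C2 write: invalidate ['C1=M'] -> C2=M] -> [I,I,M,I] [MISS #2: write from I]
Op 4: C1 read [C1 read from I: others=['C2=M'] -> C1=S, others downsized to S] -> [I,S,S,I] [MISS #3: read from I]
Op 5: C3 write [C3 write: invalidate ['C1=S', 'C2=S'] -> C3=M] -> [I,I,I,M] [MISS #4: write from I]
Op 6: C2 write [C2 write: invalidate ['C3=M'] -> C2=M] -> [I,I,M,I] [MISS #5: write from I]
Op 7: C0 read [C0 read from I: others=['C2=M'] -> C0=S, others downsized to S] -> [S,I,S,I] [MISS #6: read from I]
Op 8: C0 write [C0 write: invalidate ['C2=S'] -> C0=M] -> [M,I,I,I] [MISS #7: write from S]
Op 9: C0 read [C0 read: already in M, no change] -> [M,I,I,I] [hit: read from M]
Op 10: C0 read [C0 read: already in M, no change] -> [M,I,I,I] [hit: read from M]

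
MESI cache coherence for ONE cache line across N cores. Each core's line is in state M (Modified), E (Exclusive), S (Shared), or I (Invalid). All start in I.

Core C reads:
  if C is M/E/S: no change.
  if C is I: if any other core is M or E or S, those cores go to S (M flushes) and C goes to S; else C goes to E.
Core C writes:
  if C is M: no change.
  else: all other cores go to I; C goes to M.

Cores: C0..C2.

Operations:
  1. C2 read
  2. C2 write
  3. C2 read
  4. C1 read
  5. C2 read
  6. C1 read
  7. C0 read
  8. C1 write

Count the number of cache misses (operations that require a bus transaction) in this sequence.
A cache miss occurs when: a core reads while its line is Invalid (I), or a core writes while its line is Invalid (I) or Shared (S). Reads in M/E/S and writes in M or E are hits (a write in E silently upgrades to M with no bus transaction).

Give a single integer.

Op 1: C2 read [C2 read from I: no other sharers -> C2=E (exclusive)] -> [I,I,E] [MISS #1: read from I]
Op 2: C2 write [C2 write: invalidate none -> C2=M] -> [I,I,M] [hit: write from E is a silent E->M upgrade, no bus transaction]
Op 3: C2 read [C2 read: already in M, no change] -> [I,I,M] [hit: read from M]
Op 4: C1 read [C1 read from I: others=['C2=M'] -> C1=S, others downsized to S] -> [I,S,S] [MISS #2: read from I]
Op 5: C2 read [C2 read: already in S, no change] -> [I,S,S] [hit: read from S]
Op 6: C1 read [C1 read: already in S, no change] -> [I,S,S] [hit: read from S]
Op 7: C0 read [C0 read from I: others=['C1=S', 'C2=S'] -> C0=S, others downsized to S] -> [S,S,S] [MISS #3: read from I]
Op 8: C1 write [C1 write: invalidate ['C0=S', 'C2=S'] -> C1=M] -> [I,M,I] [MISS #4: write from S]

Answer: 4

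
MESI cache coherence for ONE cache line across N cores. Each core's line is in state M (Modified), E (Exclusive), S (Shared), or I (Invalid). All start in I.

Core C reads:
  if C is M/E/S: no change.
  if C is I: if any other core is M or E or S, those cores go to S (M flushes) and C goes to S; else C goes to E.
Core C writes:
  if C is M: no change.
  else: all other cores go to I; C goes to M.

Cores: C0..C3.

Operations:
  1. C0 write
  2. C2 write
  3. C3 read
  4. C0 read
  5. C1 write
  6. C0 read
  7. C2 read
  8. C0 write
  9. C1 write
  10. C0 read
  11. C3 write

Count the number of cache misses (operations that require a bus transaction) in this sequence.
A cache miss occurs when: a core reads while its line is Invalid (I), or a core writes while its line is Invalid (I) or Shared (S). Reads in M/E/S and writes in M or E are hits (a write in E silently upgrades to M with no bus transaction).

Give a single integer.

Answer: 11

Derivation:
Op 1: C0 write [C0 write: invalidate none -> C0=M] -> [M,I,I,I] [MISS #1: write from I]
Op 2: C2 write [C2 write: invalidate ['C0=M'] -> C2=M] -> [I,I,M,I] [MISS #2: write from I]
Op 3: C3 read [C3 read from I: others=['C2=M'] -> C3=S, others downsized to S] -> [I,I,S,S] [MISS #3: read from I]
Op 4: C0 read [C0 read from I: others=['C2=S', 'C3=S'] -> C0=S, others downsized to S] -> [S,I,S,S] [MISS #4: read from I]
Op 5: C1 write [C1 write: invalidate ['C0=S', 'C2=S', 'C3=S'] -> C1=M] -> [I,M,I,I] [MISS #5: write from I]
Op 6: C0 read [C0 read from I: others=['C1=M'] -> C0=S, others downsized to S] -> [S,S,I,I] [MISS #6: read from I]
Op 7: C2 read [C2 read from I: others=['C0=S', 'C1=S'] -> C2=S, others downsized to S] -> [S,S,S,I] [MISS #7: read from I]
Op 8: C0 write [C0 write: invalidate ['C1=S', 'C2=S'] -> C0=M] -> [M,I,I,I] [MISS #8: write from S]
Op 9: C1 write [C1 write: invalidate ['C0=M'] -> C1=M] -> [I,M,I,I] [MISS #9: write from I]
Op 10: C0 read [C0 read from I: others=['C1=M'] -> C0=S, others downsized to S] -> [S,S,I,I] [MISS #10: read from I]
Op 11: C3 write [C3 write: invalidate ['C0=S', 'C1=S'] -> C3=M] -> [I,I,I,M] [MISS #11: write from I]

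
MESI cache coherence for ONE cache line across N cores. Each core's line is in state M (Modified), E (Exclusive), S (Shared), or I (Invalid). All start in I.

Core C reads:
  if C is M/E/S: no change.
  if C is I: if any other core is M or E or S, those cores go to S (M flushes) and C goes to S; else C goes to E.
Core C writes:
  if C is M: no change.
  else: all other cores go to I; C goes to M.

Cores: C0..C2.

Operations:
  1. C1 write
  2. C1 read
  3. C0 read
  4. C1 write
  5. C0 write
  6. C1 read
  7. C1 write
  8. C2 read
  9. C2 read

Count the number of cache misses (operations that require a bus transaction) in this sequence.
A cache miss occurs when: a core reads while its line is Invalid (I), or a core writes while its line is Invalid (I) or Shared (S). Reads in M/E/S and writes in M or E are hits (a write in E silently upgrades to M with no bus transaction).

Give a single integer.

Answer: 7

Derivation:
Op 1: C1 write [C1 write: invalidate none -> C1=M] -> [I,M,I] [MISS #1: write from I]
Op 2: C1 read [C1 read: already in M, no change] -> [I,M,I] [hit: read from M]
Op 3: C0 read [C0 read from I: others=['C1=M'] -> C0=S, others downsized to S] -> [S,S,I] [MISS #2: read from I]
Op 4: C1 write [C1 write: invalidate ['C0=S'] -> C1=M] -> [I,M,I] [MISS #3: write from S]
Op 5: C0 write [C0 write: invalidate ['C1=M'] -> C0=M] -> [M,I,I] [MISS #4: write from I]
Op 6: C1 read [C1 read from I: others=['C0=M'] -> C1=S, others downsized to S] -> [S,S,I] [MISS #5: read from I]
Op 7: C1 write [C1 write: invalidate ['C0=S'] -> C1=M] -> [I,M,I] [MISS #6: write from S]
Op 8: C2 read [C2 read from I: others=['C1=M'] -> C2=S, others downsized to S] -> [I,S,S] [MISS #7: read from I]
Op 9: C2 read [C2 read: already in S, no change] -> [I,S,S] [hit: read from S]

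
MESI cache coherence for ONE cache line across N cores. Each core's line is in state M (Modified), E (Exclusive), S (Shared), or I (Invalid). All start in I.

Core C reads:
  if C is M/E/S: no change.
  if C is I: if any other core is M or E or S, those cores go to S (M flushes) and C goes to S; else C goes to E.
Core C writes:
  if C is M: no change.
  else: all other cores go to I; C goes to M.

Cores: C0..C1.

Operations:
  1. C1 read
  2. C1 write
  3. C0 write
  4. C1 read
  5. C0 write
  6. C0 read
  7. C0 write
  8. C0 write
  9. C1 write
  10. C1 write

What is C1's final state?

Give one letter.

Op 1: C1 read [C1 read from I: no other sharers -> C1=E (exclusive)] -> [I,E]
Op 2: C1 write [C1 write: invalidate none -> C1=M] -> [I,M]
Op 3: C0 write [C0 write: invalidate ['C1=M'] -> C0=M] -> [M,I]
Op 4: C1 read [C1 read from I: others=['C0=M'] -> C1=S, others downsized to S] -> [S,S]
Op 5: C0 write [C0 write: invalidate ['C1=S'] -> C0=M] -> [M,I]
Op 6: C0 read [C0 read: already in M, no change] -> [M,I]
Op 7: C0 write [C0 write: already M (modified), no change] -> [M,I]
Op 8: C0 write [C0 write: already M (modified), no change] -> [M,I]
Op 9: C1 write [C1 write: invalidate ['C0=M'] -> C1=M] -> [I,M]
Op 10: C1 write [C1 write: already M (modified), no change] -> [I,M]

Answer: M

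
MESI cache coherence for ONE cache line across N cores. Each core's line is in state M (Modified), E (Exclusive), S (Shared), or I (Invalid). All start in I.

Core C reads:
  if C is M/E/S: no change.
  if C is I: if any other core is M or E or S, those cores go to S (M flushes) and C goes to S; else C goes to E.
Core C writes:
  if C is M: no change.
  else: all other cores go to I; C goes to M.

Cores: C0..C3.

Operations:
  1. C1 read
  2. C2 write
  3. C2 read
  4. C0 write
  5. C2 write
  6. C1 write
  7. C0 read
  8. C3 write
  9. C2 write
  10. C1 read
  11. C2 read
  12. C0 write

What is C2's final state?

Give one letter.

Op 1: C1 read [C1 read from I: no other sharers -> C1=E (exclusive)] -> [I,E,I,I]
Op 2: C2 write [C2 write: invalidate ['C1=E'] -> C2=M] -> [I,I,M,I]
Op 3: C2 read [C2 read: already in M, no change] -> [I,I,M,I]
Op 4: C0 write [C0 write: invalidate ['C2=M'] -> C0=M] -> [M,I,I,I]
Op 5: C2 write [C2 write: invalidate ['C0=M'] -> C2=M] -> [I,I,M,I]
Op 6: C1 write [C1 write: invalidate ['C2=M'] -> C1=M] -> [I,M,I,I]
Op 7: C0 read [C0 read from I: others=['C1=M'] -> C0=S, others downsized to S] -> [S,S,I,I]
Op 8: C3 write [C3 write: invalidate ['C0=S', 'C1=S'] -> C3=M] -> [I,I,I,M]
Op 9: C2 write [C2 write: invalidate ['C3=M'] -> C2=M] -> [I,I,M,I]
Op 10: C1 read [C1 read from I: others=['C2=M'] -> C1=S, others downsized to S] -> [I,S,S,I]
Op 11: C2 read [C2 read: already in S, no change] -> [I,S,S,I]
Op 12: C0 write [C0 write: invalidate ['C1=S', 'C2=S'] -> C0=M] -> [M,I,I,I]

Answer: I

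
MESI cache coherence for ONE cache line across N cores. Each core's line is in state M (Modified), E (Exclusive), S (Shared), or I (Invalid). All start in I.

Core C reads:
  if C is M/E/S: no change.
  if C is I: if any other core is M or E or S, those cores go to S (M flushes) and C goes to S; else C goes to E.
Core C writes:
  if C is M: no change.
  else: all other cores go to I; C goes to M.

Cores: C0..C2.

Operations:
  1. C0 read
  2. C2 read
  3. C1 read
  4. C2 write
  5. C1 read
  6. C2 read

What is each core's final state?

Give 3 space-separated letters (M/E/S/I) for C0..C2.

Op 1: C0 read [C0 read from I: no other sharers -> C0=E (exclusive)] -> [E,I,I]
Op 2: C2 read [C2 read from I: others=['C0=E'] -> C2=S, others downsized to S] -> [S,I,S]
Op 3: C1 read [C1 read from I: others=['C0=S', 'C2=S'] -> C1=S, others downsized to S] -> [S,S,S]
Op 4: C2 write [C2 write: invalidate ['C0=S', 'C1=S'] -> C2=M] -> [I,I,M]
Op 5: C1 read [C1 read from I: others=['C2=M'] -> C1=S, others downsized to S] -> [I,S,S]
Op 6: C2 read [C2 read: already in S, no change] -> [I,S,S]

Answer: I S S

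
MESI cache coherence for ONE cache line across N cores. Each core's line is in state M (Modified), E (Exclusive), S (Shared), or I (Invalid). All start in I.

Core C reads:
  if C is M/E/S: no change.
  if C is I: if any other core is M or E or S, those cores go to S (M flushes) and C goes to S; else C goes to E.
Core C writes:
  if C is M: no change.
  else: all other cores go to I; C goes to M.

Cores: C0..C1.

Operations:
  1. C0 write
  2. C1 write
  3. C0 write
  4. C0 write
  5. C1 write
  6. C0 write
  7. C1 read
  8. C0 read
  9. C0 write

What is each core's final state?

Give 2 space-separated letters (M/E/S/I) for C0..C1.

Op 1: C0 write [C0 write: invalidate none -> C0=M] -> [M,I]
Op 2: C1 write [C1 write: invalidate ['C0=M'] -> C1=M] -> [I,M]
Op 3: C0 write [C0 write: invalidate ['C1=M'] -> C0=M] -> [M,I]
Op 4: C0 write [C0 write: already M (modified), no change] -> [M,I]
Op 5: C1 write [C1 write: invalidate ['C0=M'] -> C1=M] -> [I,M]
Op 6: C0 write [C0 write: invalidate ['C1=M'] -> C0=M] -> [M,I]
Op 7: C1 read [C1 read from I: others=['C0=M'] -> C1=S, others downsized to S] -> [S,S]
Op 8: C0 read [C0 read: already in S, no change] -> [S,S]
Op 9: C0 write [C0 write: invalidate ['C1=S'] -> C0=M] -> [M,I]

Answer: M I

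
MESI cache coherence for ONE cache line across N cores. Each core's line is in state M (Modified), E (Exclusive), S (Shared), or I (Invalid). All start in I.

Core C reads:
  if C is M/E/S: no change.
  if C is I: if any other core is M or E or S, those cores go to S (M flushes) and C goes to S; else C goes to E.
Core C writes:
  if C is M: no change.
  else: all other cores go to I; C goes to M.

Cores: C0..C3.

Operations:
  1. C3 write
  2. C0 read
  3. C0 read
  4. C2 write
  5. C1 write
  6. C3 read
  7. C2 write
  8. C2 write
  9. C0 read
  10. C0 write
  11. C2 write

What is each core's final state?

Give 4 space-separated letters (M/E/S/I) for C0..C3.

Answer: I I M I

Derivation:
Op 1: C3 write [C3 write: invalidate none -> C3=M] -> [I,I,I,M]
Op 2: C0 read [C0 read from I: others=['C3=M'] -> C0=S, others downsized to S] -> [S,I,I,S]
Op 3: C0 read [C0 read: already in S, no change] -> [S,I,I,S]
Op 4: C2 write [C2 write: invalidate ['C0=S', 'C3=S'] -> C2=M] -> [I,I,M,I]
Op 5: C1 write [C1 write: invalidate ['C2=M'] -> C1=M] -> [I,M,I,I]
Op 6: C3 read [C3 read from I: others=['C1=M'] -> C3=S, others downsized to S] -> [I,S,I,S]
Op 7: C2 write [C2 write: invalidate ['C1=S', 'C3=S'] -> C2=M] -> [I,I,M,I]
Op 8: C2 write [C2 write: already M (modified), no change] -> [I,I,M,I]
Op 9: C0 read [C0 read from I: others=['C2=M'] -> C0=S, others downsized to S] -> [S,I,S,I]
Op 10: C0 write [C0 write: invalidate ['C2=S'] -> C0=M] -> [M,I,I,I]
Op 11: C2 write [C2 write: invalidate ['C0=M'] -> C2=M] -> [I,I,M,I]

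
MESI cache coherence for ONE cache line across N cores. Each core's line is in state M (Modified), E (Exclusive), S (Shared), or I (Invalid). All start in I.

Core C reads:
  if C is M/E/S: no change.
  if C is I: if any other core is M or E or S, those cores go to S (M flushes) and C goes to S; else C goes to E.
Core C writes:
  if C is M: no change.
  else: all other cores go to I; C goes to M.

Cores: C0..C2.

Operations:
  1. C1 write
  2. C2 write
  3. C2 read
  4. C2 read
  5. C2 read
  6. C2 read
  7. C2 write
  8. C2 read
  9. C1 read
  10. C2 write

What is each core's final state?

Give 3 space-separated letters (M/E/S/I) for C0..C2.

Op 1: C1 write [C1 write: invalidate none -> C1=M] -> [I,M,I]
Op 2: C2 write [C2 write: invalidate ['C1=M'] -> C2=M] -> [I,I,M]
Op 3: C2 read [C2 read: already in M, no change] -> [I,I,M]
Op 4: C2 read [C2 read: already in M, no change] -> [I,I,M]
Op 5: C2 read [C2 read: already in M, no change] -> [I,I,M]
Op 6: C2 read [C2 read: already in M, no change] -> [I,I,M]
Op 7: C2 write [C2 write: already M (modified), no change] -> [I,I,M]
Op 8: C2 read [C2 read: already in M, no change] -> [I,I,M]
Op 9: C1 read [C1 read from I: others=['C2=M'] -> C1=S, others downsized to S] -> [I,S,S]
Op 10: C2 write [C2 write: invalidate ['C1=S'] -> C2=M] -> [I,I,M]

Answer: I I M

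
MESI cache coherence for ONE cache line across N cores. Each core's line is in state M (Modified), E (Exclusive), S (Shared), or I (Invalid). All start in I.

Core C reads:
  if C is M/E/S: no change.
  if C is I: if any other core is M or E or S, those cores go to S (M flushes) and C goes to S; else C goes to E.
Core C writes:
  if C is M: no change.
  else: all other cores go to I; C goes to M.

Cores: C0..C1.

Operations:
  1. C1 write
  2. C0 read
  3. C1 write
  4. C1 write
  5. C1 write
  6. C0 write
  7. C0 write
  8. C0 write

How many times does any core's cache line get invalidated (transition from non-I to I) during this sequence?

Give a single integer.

Answer: 2

Derivation:
Op 1: C1 write [C1 write: invalidate none -> C1=M] -> [I,M] (invalidations this op: 0; running total: 0)
Op 2: C0 read [C0 read from I: others=['C1=M'] -> C0=S, others downsized to S] -> [S,S] (invalidations this op: 0; running total: 0)
Op 3: C1 write [C1 write: invalidate ['C0=S'] -> C1=M] -> [I,M] (invalidations this op: 1; running total: 1)
Op 4: C1 write [C1 write: already M (modified), no change] -> [I,M] (invalidations this op: 0; running total: 1)
Op 5: C1 write [C1 write: already M (modified), no change] -> [I,M] (invalidations this op: 0; running total: 1)
Op 6: C0 write [C0 write: invalidate ['C1=M'] -> C0=M] -> [M,I] (invalidations this op: 1; running total: 2)
Op 7: C0 write [C0 write: already M (modified), no change] -> [M,I] (invalidations this op: 0; running total: 2)
Op 8: C0 write [C0 write: already M (modified), no change] -> [M,I] (invalidations this op: 0; running total: 2)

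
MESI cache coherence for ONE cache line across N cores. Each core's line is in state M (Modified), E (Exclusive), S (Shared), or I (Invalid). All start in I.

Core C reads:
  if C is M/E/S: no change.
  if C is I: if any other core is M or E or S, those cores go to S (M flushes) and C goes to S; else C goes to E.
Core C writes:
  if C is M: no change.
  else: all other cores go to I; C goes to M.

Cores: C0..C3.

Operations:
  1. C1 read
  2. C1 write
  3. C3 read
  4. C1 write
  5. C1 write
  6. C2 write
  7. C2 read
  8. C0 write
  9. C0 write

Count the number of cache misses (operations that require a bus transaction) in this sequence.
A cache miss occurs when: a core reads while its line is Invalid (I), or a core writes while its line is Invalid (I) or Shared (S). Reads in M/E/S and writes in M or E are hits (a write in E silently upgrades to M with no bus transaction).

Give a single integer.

Answer: 5

Derivation:
Op 1: C1 read [C1 read from I: no other sharers -> C1=E (exclusive)] -> [I,E,I,I] [MISS #1: read from I]
Op 2: C1 write [C1 write: invalidate none -> C1=M] -> [I,M,I,I] [hit: write from E is a silent E->M upgrade, no bus transaction]
Op 3: C3 read [C3 read from I: others=['C1=M'] -> C3=S, others downsized to S] -> [I,S,I,S] [MISS #2: read from I]
Op 4: C1 write [C1 write: invalidate ['C3=S'] -> C1=M] -> [I,M,I,I] [MISS #3: write from S]
Op 5: C1 write [C1 write: already M (modified), no change] -> [I,M,I,I] [hit: write from M]
Op 6: C2 write [C2 write: invalidate ['C1=M'] -> C2=M] -> [I,I,M,I] [MISS #4: write from I]
Op 7: C2 read [C2 read: already in M, no change] -> [I,I,M,I] [hit: read from M]
Op 8: C0 write [C0 write: invalidate ['C2=M'] -> C0=M] -> [M,I,I,I] [MISS #5: write from I]
Op 9: C0 write [C0 write: already M (modified), no change] -> [M,I,I,I] [hit: write from M]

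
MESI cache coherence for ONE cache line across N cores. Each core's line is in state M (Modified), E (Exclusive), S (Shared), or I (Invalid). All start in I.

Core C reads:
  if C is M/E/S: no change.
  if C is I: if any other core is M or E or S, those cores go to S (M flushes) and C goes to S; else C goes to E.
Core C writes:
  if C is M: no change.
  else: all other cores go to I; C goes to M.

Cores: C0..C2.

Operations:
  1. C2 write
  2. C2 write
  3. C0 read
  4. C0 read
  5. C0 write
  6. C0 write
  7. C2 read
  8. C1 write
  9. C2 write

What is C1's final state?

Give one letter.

Op 1: C2 write [C2 write: invalidate none -> C2=M] -> [I,I,M]
Op 2: C2 write [C2 write: already M (modified), no change] -> [I,I,M]
Op 3: C0 read [C0 read from I: others=['C2=M'] -> C0=S, others downsized to S] -> [S,I,S]
Op 4: C0 read [C0 read: already in S, no change] -> [S,I,S]
Op 5: C0 write [C0 write: invalidate ['C2=S'] -> C0=M] -> [M,I,I]
Op 6: C0 write [C0 write: already M (modified), no change] -> [M,I,I]
Op 7: C2 read [C2 read from I: others=['C0=M'] -> C2=S, others downsized to S] -> [S,I,S]
Op 8: C1 write [C1 write: invalidate ['C0=S', 'C2=S'] -> C1=M] -> [I,M,I]
Op 9: C2 write [C2 write: invalidate ['C1=M'] -> C2=M] -> [I,I,M]

Answer: I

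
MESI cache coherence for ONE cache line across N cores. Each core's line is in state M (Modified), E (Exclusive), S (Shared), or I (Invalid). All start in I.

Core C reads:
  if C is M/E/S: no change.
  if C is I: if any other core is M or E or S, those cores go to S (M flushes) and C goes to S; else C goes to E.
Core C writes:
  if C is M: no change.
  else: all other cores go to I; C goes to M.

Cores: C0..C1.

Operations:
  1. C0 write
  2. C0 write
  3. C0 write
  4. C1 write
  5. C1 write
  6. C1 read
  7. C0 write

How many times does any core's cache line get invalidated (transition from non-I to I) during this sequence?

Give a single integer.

Answer: 2

Derivation:
Op 1: C0 write [C0 write: invalidate none -> C0=M] -> [M,I] (invalidations this op: 0; running total: 0)
Op 2: C0 write [C0 write: already M (modified), no change] -> [M,I] (invalidations this op: 0; running total: 0)
Op 3: C0 write [C0 write: already M (modified), no change] -> [M,I] (invalidations this op: 0; running total: 0)
Op 4: C1 write [C1 write: invalidate ['C0=M'] -> C1=M] -> [I,M] (invalidations this op: 1; running total: 1)
Op 5: C1 write [C1 write: already M (modified), no change] -> [I,M] (invalidations this op: 0; running total: 1)
Op 6: C1 read [C1 read: already in M, no change] -> [I,M] (invalidations this op: 0; running total: 1)
Op 7: C0 write [C0 write: invalidate ['C1=M'] -> C0=M] -> [M,I] (invalidations this op: 1; running total: 2)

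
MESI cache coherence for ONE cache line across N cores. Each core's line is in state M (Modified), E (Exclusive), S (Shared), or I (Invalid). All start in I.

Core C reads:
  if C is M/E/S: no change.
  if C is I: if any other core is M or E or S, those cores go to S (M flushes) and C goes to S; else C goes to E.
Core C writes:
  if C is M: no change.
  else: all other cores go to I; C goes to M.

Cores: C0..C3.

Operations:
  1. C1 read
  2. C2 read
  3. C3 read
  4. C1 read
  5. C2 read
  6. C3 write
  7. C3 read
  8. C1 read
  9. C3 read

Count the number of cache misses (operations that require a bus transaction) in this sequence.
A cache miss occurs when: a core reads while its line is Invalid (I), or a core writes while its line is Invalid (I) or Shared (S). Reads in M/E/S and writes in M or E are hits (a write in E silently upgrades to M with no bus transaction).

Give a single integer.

Answer: 5

Derivation:
Op 1: C1 read [C1 read from I: no other sharers -> C1=E (exclusive)] -> [I,E,I,I] [MISS #1: read from I]
Op 2: C2 read [C2 read from I: others=['C1=E'] -> C2=S, others downsized to S] -> [I,S,S,I] [MISS #2: read from I]
Op 3: C3 read [C3 read from I: others=['C1=S', 'C2=S'] -> C3=S, others downsized to S] -> [I,S,S,S] [MISS #3: read from I]
Op 4: C1 read [C1 read: already in S, no change] -> [I,S,S,S] [hit: read from S]
Op 5: C2 read [C2 read: already in S, no change] -> [I,S,S,S] [hit: read from S]
Op 6: C3 write [C3 write: invalidate ['C1=S', 'C2=S'] -> C3=M] -> [I,I,I,M] [MISS #4: write from S]
Op 7: C3 read [C3 read: already in M, no change] -> [I,I,I,M] [hit: read from M]
Op 8: C1 read [C1 read from I: others=['C3=M'] -> C1=S, others downsized to S] -> [I,S,I,S] [MISS #5: read from I]
Op 9: C3 read [C3 read: already in S, no change] -> [I,S,I,S] [hit: read from S]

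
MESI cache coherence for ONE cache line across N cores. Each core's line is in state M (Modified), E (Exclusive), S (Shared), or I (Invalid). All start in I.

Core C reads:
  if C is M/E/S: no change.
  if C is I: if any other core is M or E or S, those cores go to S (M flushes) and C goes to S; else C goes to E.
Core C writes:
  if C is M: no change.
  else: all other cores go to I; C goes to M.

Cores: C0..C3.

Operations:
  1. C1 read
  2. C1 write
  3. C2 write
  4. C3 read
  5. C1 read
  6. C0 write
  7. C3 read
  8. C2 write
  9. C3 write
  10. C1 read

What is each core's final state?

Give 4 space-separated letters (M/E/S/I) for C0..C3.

Answer: I S I S

Derivation:
Op 1: C1 read [C1 read from I: no other sharers -> C1=E (exclusive)] -> [I,E,I,I]
Op 2: C1 write [C1 write: invalidate none -> C1=M] -> [I,M,I,I]
Op 3: C2 write [C2 write: invalidate ['C1=M'] -> C2=M] -> [I,I,M,I]
Op 4: C3 read [C3 read from I: others=['C2=M'] -> C3=S, others downsized to S] -> [I,I,S,S]
Op 5: C1 read [C1 read from I: others=['C2=S', 'C3=S'] -> C1=S, others downsized to S] -> [I,S,S,S]
Op 6: C0 write [C0 write: invalidate ['C1=S', 'C2=S', 'C3=S'] -> C0=M] -> [M,I,I,I]
Op 7: C3 read [C3 read from I: others=['C0=M'] -> C3=S, others downsized to S] -> [S,I,I,S]
Op 8: C2 write [C2 write: invalidate ['C0=S', 'C3=S'] -> C2=M] -> [I,I,M,I]
Op 9: C3 write [C3 write: invalidate ['C2=M'] -> C3=M] -> [I,I,I,M]
Op 10: C1 read [C1 read from I: others=['C3=M'] -> C1=S, others downsized to S] -> [I,S,I,S]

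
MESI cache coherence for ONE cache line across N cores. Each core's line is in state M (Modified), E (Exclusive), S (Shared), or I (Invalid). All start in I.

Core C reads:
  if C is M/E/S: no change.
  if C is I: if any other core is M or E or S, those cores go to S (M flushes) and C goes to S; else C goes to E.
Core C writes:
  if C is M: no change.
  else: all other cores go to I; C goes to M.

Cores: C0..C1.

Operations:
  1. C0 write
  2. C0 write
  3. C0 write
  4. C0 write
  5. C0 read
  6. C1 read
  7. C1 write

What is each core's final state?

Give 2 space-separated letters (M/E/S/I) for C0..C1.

Answer: I M

Derivation:
Op 1: C0 write [C0 write: invalidate none -> C0=M] -> [M,I]
Op 2: C0 write [C0 write: already M (modified), no change] -> [M,I]
Op 3: C0 write [C0 write: already M (modified), no change] -> [M,I]
Op 4: C0 write [C0 write: already M (modified), no change] -> [M,I]
Op 5: C0 read [C0 read: already in M, no change] -> [M,I]
Op 6: C1 read [C1 read from I: others=['C0=M'] -> C1=S, others downsized to S] -> [S,S]
Op 7: C1 write [C1 write: invalidate ['C0=S'] -> C1=M] -> [I,M]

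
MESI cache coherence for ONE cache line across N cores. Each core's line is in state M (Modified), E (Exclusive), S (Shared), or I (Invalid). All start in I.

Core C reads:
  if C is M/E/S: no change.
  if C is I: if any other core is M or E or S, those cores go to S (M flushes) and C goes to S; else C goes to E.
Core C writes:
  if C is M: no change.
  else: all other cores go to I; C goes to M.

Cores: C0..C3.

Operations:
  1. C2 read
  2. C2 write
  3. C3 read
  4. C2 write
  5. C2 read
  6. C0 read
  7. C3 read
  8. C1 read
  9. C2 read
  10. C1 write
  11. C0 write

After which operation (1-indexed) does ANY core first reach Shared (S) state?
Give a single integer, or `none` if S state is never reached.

Answer: 3

Derivation:
Op 1: C2 read [C2 read from I: no other sharers -> C2=E (exclusive)] -> [I,I,E,I]
Op 2: C2 write [C2 write: invalidate none -> C2=M] -> [I,I,M,I]
Op 3: C3 read [C3 read from I: others=['C2=M'] -> C3=S, others downsized to S] -> [I,I,S,S]
  -> First S state at op 3; remaining ops need not be traced.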